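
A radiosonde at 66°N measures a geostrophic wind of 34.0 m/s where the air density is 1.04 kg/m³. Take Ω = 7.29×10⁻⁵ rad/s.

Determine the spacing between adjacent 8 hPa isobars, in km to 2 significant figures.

170 km

Coriolis parameter at 66°N:
f = 2Ω sin φ = 2 × 7.29×10⁻⁵ × sin 66° = 1.33×10⁻⁴ s⁻¹
Geostrophic balance rearranged: |∂P/∂n| = f ρ V_g
|∂P/∂n| = 1.33×10⁻⁴ × 1.04 × 34.0 = 4.71×10⁻³ Pa/m
Isobar spacing: Δn = ΔP/|∂P/∂n| = 800 Pa / 4.71×10⁻³ Pa/m = 169860 m ≈ 170 km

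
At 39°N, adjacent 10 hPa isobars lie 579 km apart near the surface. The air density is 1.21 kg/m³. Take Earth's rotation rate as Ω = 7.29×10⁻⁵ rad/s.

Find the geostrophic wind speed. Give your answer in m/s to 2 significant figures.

16 m/s

Coriolis parameter at 39°N:
f = 2Ω sin φ = 2 × 7.29×10⁻⁵ × sin 39° = 9.18×10⁻⁵ s⁻¹
Pressure gradient: |∂P/∂n| = 1000 Pa / 579000 m = 1.73×10⁻³ Pa/m
Geostrophic balance (pressure-gradient force = Coriolis force):
V_g = (1/(fρ)) |∂P/∂n| = 1.73×10⁻³ / (9.18×10⁻⁵ × 1.21) = 15.6 m/s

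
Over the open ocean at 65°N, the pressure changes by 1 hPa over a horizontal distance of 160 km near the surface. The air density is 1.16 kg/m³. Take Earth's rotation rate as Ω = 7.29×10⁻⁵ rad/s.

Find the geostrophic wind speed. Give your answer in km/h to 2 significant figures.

15 km/h

Coriolis parameter at 65°N:
f = 2Ω sin φ = 2 × 7.29×10⁻⁵ × sin 65° = 1.32×10⁻⁴ s⁻¹
Pressure gradient: |∂P/∂n| = 100 Pa / 160000 m = 6.25×10⁻⁴ Pa/m
Geostrophic balance (pressure-gradient force = Coriolis force):
V_g = (1/(fρ)) |∂P/∂n| = 6.25×10⁻⁴ / (1.32×10⁻⁴ × 1.16) = 4.08 m/s
Converting: 4.08 m/s × 3.6 = 15 km/h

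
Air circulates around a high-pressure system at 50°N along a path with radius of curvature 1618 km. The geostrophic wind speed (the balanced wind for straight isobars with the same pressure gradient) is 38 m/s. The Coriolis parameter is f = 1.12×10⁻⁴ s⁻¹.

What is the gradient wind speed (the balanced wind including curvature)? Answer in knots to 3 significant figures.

105 knots

Around a high, pressure-gradient force acts outward with centrifugal, so Coriolis balances both:
fV = (1/ρ)|∂P/∂n| + V²/R  →  V² − fR·V + fR·V_g = 0
With fR = 1.12×10⁻⁴ × 1618×10³ m = 181 m/s:
V = [fR − √((fR)² − 4 fR V_g)]/2 = [181 − √(181² − 4×181×38)]/2 = 54.2 m/s
Supergeostrophic (V > V_g = 38 m/s), as expected around a high.
Converting: 54.2 m/s × 1.944 = 105 knots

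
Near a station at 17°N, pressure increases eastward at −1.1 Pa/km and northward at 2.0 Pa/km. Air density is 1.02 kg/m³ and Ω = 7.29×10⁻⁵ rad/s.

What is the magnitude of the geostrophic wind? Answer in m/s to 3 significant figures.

52.5 m/s

Coriolis parameter at 17°N:
f = 2Ω sin φ = 2 × 7.29×10⁻⁵ × sin 17° = 4.26×10⁻⁵ s⁻¹
Component geostrophic relations (x east, y north):
u_g = −(1/(fρ)) ∂P/∂y,  v_g = (1/(fρ)) ∂P/∂x
u_g = −(2.0×10⁻³)/(4.26×10⁻⁵ × 1.02) = −46.0 m/s;  v_g = (−1.1×10⁻³)/(4.26×10⁻⁵ × 1.02) = −25.3 m/s
|V_g| = √(u_g² + v_g²) = 52.5 m/s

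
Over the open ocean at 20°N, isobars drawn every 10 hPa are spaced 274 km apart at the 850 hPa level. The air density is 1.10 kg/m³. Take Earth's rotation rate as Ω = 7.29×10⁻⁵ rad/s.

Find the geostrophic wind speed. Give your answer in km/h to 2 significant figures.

240 km/h

Coriolis parameter at 20°N:
f = 2Ω sin φ = 2 × 7.29×10⁻⁵ × sin 20° = 4.99×10⁻⁵ s⁻¹
Pressure gradient: |∂P/∂n| = 1000 Pa / 274000 m = 3.65×10⁻³ Pa/m
Geostrophic balance (pressure-gradient force = Coriolis force):
V_g = (1/(fρ)) |∂P/∂n| = 3.65×10⁻³ / (4.99×10⁻⁵ × 1.10) = 66.5 m/s
Converting: 66.5 m/s × 3.6 = 240 km/h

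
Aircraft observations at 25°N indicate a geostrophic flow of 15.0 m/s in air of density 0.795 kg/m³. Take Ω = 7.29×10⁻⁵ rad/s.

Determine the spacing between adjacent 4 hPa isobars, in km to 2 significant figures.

540 km

Coriolis parameter at 25°N:
f = 2Ω sin φ = 2 × 7.29×10⁻⁵ × sin 25° = 6.16×10⁻⁵ s⁻¹
Geostrophic balance rearranged: |∂P/∂n| = f ρ V_g
|∂P/∂n| = 6.16×10⁻⁵ × 0.795 × 15.0 = 7.35×10⁻⁴ Pa/m
Isobar spacing: Δn = ΔP/|∂P/∂n| = 400 Pa / 7.35×10⁻⁴ Pa/m = 544372 m ≈ 540 km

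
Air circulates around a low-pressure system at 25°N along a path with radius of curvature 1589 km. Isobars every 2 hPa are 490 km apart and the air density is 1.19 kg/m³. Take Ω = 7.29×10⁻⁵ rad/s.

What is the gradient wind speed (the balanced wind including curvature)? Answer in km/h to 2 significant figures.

Coriolis parameter at 25°N:
f = 2Ω sin φ = 2 × 7.29×10⁻⁵ × sin 25° = 6.16×10⁻⁵ s⁻¹
Pressure gradient: |∂P/∂n| = 200 Pa / 490000 m = 4.08×10⁻⁴ Pa/m
Geostrophic speed: V_g = |∂P/∂n|/(fρ) = 4.08×10⁻⁴/(6.16×10⁻⁵ × 1.19) = 5.57 m/s
Around a low, centrifugal force acts outward with Coriolis, so pressure-gradient force balances both:
(1/ρ)|∂P/∂n| = fV + V²/R  →  V² + fR·V − fR·V_g = 0
With fR = 6.16×10⁻⁵ × 1589×10³ m = 97.9 m/s:
V = [−fR + √((fR)² + 4 fR V_g)]/2 = [−97.9 + √(97.9² + 4×97.9×5.57)]/2 = 5.28 m/s
Subgeostrophic (V < V_g = 5.57 m/s), as expected around a low.
Converting: 5.28 m/s × 3.6 = 19 km/h

19 km/h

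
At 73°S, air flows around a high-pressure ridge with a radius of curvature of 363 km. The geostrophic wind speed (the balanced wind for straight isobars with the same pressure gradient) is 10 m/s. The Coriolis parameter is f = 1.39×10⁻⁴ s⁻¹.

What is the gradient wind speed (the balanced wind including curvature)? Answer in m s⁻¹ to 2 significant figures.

Around a high, pressure-gradient force acts outward with centrifugal, so Coriolis balances both:
fV = (1/ρ)|∂P/∂n| + V²/R  →  V² − fR·V + fR·V_g = 0
With fR = 1.39×10⁻⁴ × 363×10³ m = 50.5 m/s:
V = [fR − √((fR)² − 4 fR V_g)]/2 = [50.5 − √(50.5² − 4×50.5×10)]/2 = 13.7 m/s
Supergeostrophic (V > V_g = 10 m/s), as expected around a high.

14 m s⁻¹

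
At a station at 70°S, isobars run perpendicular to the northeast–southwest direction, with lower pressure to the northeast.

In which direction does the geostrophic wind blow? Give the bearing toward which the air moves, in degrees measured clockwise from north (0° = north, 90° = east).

The pressure-gradient force points toward the northeast (bearing 045°).
Geostrophic balance: in the Southern Hemisphere the Coriolis force deflects motion to the left, so the geostrophic wind blows 90° to the left of the pressure-gradient force (low pressure on the right).
Rotating 045° by 90° counterclockwise gives 315° — the wind blows toward the northwest.

315°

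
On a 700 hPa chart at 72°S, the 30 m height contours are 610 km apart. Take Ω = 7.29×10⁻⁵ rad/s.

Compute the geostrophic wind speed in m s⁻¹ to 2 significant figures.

3.5 m s⁻¹

Coriolis parameter at 72°S:
f = 2Ω sin φ = 2 × 7.29×10⁻⁵ × sin 72° = 1.39×10⁻⁴ s⁻¹
Height gradient: |∂Z/∂n| = 30 m / 610000 m = 4.92×10⁻⁵
On a pressure surface, geostrophic balance gives V_g = (g/f)|∂Z/∂n|:
V_g = 9.81 × 4.92×10⁻⁵ / 1.39×10⁻⁴ = 3.48 m/s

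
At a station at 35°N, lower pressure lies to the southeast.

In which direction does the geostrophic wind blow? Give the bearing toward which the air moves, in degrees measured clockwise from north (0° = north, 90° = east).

225°

The pressure-gradient force points toward the southeast (bearing 135°).
Geostrophic balance: in the Northern Hemisphere the Coriolis force deflects motion to the right, so the geostrophic wind blows 90° to the right of the pressure-gradient force (low pressure on the left).
Rotating 135° by 90° clockwise gives 225° — the wind blows toward the southwest.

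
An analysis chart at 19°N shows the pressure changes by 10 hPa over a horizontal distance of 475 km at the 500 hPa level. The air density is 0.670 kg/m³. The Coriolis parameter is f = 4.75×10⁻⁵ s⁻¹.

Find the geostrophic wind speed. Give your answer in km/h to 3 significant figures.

Pressure gradient: |∂P/∂n| = 1000 Pa / 475000 m = 2.11×10⁻³ Pa/m
Geostrophic balance (pressure-gradient force = Coriolis force):
V_g = (1/(fρ)) |∂P/∂n| = 2.11×10⁻³ / (4.75×10⁻⁵ × 0.670) = 66.2 m/s
Converting: 66.2 m/s × 3.6 = 238 km/h

238 km/h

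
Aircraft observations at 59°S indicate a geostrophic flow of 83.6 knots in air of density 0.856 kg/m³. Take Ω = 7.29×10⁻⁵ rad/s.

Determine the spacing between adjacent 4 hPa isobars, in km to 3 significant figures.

86.9 km

Coriolis parameter at 59°S:
f = 2Ω sin φ = 2 × 7.29×10⁻⁵ × sin 59° = 1.25×10⁻⁴ s⁻¹
Wind speed in SI: 83.6 knots = 43.0 m/s
Geostrophic balance rearranged: |∂P/∂n| = f ρ V_g
|∂P/∂n| = 1.25×10⁻⁴ × 0.856 × 43.0 = 4.60×10⁻³ Pa/m
Isobar spacing: Δn = ΔP/|∂P/∂n| = 400 Pa / 4.60×10⁻³ Pa/m = 86940 m ≈ 86.9 km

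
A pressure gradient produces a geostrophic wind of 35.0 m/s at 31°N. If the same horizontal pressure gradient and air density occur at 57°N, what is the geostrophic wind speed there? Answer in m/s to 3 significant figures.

21.5 m/s

With the same pressure gradient and density, V_g ∝ 1/f ∝ 1/sin φ.
V₂ = V₁ · sin φ₁ / sin φ₂ = 35.0 × sin 31° / sin 57°
V₂ = 35.0 × 0.5150/0.8387 = 21.5 m/s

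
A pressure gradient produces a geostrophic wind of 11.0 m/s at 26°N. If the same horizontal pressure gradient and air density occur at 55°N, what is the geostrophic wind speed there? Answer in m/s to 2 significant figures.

5.9 m/s

With the same pressure gradient and density, V_g ∝ 1/f ∝ 1/sin φ.
V₂ = V₁ · sin φ₁ / sin φ₂ = 11.0 × sin 26° / sin 55°
V₂ = 11.0 × 0.4384/0.8192 = 5.9 m/s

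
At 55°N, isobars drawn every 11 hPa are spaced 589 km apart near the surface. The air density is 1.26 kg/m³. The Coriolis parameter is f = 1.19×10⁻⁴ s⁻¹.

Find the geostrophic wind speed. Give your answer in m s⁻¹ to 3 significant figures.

Pressure gradient: |∂P/∂n| = 1100 Pa / 589000 m = 1.87×10⁻³ Pa/m
Geostrophic balance (pressure-gradient force = Coriolis force):
V_g = (1/(fρ)) |∂P/∂n| = 1.87×10⁻³ / (1.19×10⁻⁴ × 1.26) = 12.5 m/s

12.5 m s⁻¹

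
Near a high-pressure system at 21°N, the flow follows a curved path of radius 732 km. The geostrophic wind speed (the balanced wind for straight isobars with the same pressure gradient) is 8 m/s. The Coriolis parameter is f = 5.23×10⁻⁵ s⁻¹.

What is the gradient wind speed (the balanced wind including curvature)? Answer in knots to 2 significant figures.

Around a high, pressure-gradient force acts outward with centrifugal, so Coriolis balances both:
fV = (1/ρ)|∂P/∂n| + V²/R  →  V² − fR·V + fR·V_g = 0
With fR = 5.23×10⁻⁵ × 732×10³ m = 38.3 m/s:
V = [fR − √((fR)² − 4 fR V_g)]/2 = [38.3 − √(38.3² − 4×38.3×8)]/2 = 11.4 m/s
Supergeostrophic (V > V_g = 8 m/s), as expected around a high.
Converting: 11.4 m/s × 1.944 = 22 knots

22 knots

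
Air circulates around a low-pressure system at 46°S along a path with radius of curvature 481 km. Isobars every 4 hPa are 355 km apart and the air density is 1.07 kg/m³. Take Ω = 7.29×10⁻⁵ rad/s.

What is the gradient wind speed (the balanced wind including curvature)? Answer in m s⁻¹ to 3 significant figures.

Coriolis parameter at 46°S:
f = 2Ω sin φ = 2 × 7.29×10⁻⁵ × sin 46° = 1.05×10⁻⁴ s⁻¹
Pressure gradient: |∂P/∂n| = 400 Pa / 355000 m = 1.13×10⁻³ Pa/m
Geostrophic speed: V_g = |∂P/∂n|/(fρ) = 1.13×10⁻³/(1.05×10⁻⁴ × 1.07) = 10.0 m/s
Around a low, centrifugal force acts outward with Coriolis, so pressure-gradient force balances both:
(1/ρ)|∂P/∂n| = fV + V²/R  →  V² + fR·V − fR·V_g = 0
With fR = 1.05×10⁻⁴ × 481×10³ m = 50.4 m/s:
V = [−fR + √((fR)² + 4 fR V_g)]/2 = [−50.4 + √(50.4² + 4×50.4×10)]/2 = 8.58 m/s
Subgeostrophic (V < V_g = 10 m/s), as expected around a low.

8.58 m s⁻¹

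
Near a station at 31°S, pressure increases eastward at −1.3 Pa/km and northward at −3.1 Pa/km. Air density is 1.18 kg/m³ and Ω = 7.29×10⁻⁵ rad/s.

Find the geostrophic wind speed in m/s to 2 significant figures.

Coriolis parameter at 31°S:
f = 2Ω sin φ = 2 × 7.29×10⁻⁵ × sin 31° = 7.51×10⁻⁵ s⁻¹
In the Southern Hemisphere f is negative: f = −7.51×10⁻⁵ s⁻¹.
Component geostrophic relations (x east, y north):
u_g = −(1/(fρ)) ∂P/∂y,  v_g = (1/(fρ)) ∂P/∂x
u_g = −(−3.1×10⁻³)/(−7.51×10⁻⁵ × 1.18) = −35.0 m/s;  v_g = (−1.3×10⁻³)/(−7.51×10⁻⁵ × 1.18) = 14.7 m/s
|V_g| = √(u_g² + v_g²) = 37.9 m/s

38 m/s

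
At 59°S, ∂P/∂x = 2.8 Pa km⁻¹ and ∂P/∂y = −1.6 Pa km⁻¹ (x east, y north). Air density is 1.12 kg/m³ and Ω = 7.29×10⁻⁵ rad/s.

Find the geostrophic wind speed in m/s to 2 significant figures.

23 m/s

Coriolis parameter at 59°S:
f = 2Ω sin φ = 2 × 7.29×10⁻⁵ × sin 59° = 1.25×10⁻⁴ s⁻¹
In the Southern Hemisphere f is negative: f = −1.25×10⁻⁴ s⁻¹.
Component geostrophic relations (x east, y north):
u_g = −(1/(fρ)) ∂P/∂y,  v_g = (1/(fρ)) ∂P/∂x
u_g = −(−1.6×10⁻³)/(−1.25×10⁻⁴ × 1.12) = −11.4 m/s;  v_g = (2.8×10⁻³)/(−1.25×10⁻⁴ × 1.12) = −20.0 m/s
|V_g| = √(u_g² + v_g²) = 23.0 m/s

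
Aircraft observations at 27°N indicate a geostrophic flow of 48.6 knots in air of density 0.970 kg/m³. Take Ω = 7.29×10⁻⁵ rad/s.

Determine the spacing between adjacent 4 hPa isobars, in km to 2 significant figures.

Coriolis parameter at 27°N:
f = 2Ω sin φ = 2 × 7.29×10⁻⁵ × sin 27° = 6.62×10⁻⁵ s⁻¹
Wind speed in SI: 48.6 knots = 25.0 m/s
Geostrophic balance rearranged: |∂P/∂n| = f ρ V_g
|∂P/∂n| = 6.62×10⁻⁵ × 0.970 × 25.0 = 1.61×10⁻³ Pa/m
Isobar spacing: Δn = ΔP/|∂P/∂n| = 400 Pa / 1.61×10⁻³ Pa/m = 249178 m ≈ 250 km

250 km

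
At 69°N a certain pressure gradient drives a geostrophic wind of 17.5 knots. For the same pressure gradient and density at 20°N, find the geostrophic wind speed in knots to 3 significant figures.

With the same pressure gradient and density, V_g ∝ 1/f ∝ 1/sin φ.
V₂ = V₁ · sin φ₁ / sin φ₂ = 17.5 × sin 69° / sin 20°
V₂ = 17.5 × 0.9336/0.3420 = 47.8 knots

47.8 knots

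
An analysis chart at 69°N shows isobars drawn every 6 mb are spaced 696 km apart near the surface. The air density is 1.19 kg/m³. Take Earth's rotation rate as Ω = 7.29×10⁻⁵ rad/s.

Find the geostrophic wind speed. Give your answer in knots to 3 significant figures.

10.3 knots

Coriolis parameter at 69°N:
f = 2Ω sin φ = 2 × 7.29×10⁻⁵ × sin 69° = 1.36×10⁻⁴ s⁻¹
Pressure gradient: |∂P/∂n| = 600 Pa / 696000 m = 8.62×10⁻⁴ Pa/m
Geostrophic balance (pressure-gradient force = Coriolis force):
V_g = (1/(fρ)) |∂P/∂n| = 8.62×10⁻⁴ / (1.36×10⁻⁴ × 1.19) = 5.32 m/s
Converting: 5.32 m/s × 1.944 = 10.3 knots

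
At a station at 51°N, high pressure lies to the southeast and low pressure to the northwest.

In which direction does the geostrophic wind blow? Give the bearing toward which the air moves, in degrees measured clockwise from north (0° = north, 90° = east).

045°

The pressure-gradient force points toward the northwest (bearing 315°).
Geostrophic balance: in the Northern Hemisphere the Coriolis force deflects motion to the right, so the geostrophic wind blows 90° to the right of the pressure-gradient force (low pressure on the left).
Rotating 315° by 90° clockwise gives 045° — the wind blows toward the northeast.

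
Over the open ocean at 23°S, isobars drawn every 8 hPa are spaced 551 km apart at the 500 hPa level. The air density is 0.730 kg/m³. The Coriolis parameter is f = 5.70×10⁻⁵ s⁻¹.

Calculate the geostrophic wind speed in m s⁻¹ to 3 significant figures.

Pressure gradient: |∂P/∂n| = 800 Pa / 551000 m = 1.45×10⁻³ Pa/m
Geostrophic balance (pressure-gradient force = Coriolis force):
V_g = (1/(fρ)) |∂P/∂n| = 1.45×10⁻³ / (5.70×10⁻⁵ × 0.730) = 34.9 m/s

34.9 m s⁻¹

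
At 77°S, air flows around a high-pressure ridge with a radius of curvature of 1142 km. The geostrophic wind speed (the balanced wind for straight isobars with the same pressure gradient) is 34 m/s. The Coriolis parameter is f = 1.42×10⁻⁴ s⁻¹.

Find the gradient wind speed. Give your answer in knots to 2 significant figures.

Around a high, pressure-gradient force acts outward with centrifugal, so Coriolis balances both:
fV = (1/ρ)|∂P/∂n| + V²/R  →  V² − fR·V + fR·V_g = 0
With fR = 1.42×10⁻⁴ × 1142×10³ m = 162 m/s:
V = [fR − √((fR)² − 4 fR V_g)]/2 = [162 − √(162² − 4×162×34)]/2 = 48.5 m/s
Supergeostrophic (V > V_g = 34 m/s), as expected around a high.
Converting: 48.5 m/s × 1.944 = 94 knots

94 knots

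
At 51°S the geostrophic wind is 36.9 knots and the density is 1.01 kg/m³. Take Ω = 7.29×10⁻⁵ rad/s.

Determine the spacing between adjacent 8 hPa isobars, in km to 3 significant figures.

Coriolis parameter at 51°S:
f = 2Ω sin φ = 2 × 7.29×10⁻⁵ × sin 51° = 1.13×10⁻⁴ s⁻¹
Wind speed in SI: 36.9 knots = 19.0 m/s
Geostrophic balance rearranged: |∂P/∂n| = f ρ V_g
|∂P/∂n| = 1.13×10⁻⁴ × 1.01 × 19.0 = 2.17×10⁻³ Pa/m
Isobar spacing: Δn = ΔP/|∂P/∂n| = 800 Pa / 2.17×10⁻³ Pa/m = 368251 m ≈ 368 km

368 km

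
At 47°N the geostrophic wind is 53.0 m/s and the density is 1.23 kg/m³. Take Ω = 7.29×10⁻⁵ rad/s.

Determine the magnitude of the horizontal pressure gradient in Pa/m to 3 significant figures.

6.95×10⁻³ Pa/m

Coriolis parameter at 47°N:
f = 2Ω sin φ = 2 × 7.29×10⁻⁵ × sin 47° = 1.07×10⁻⁴ s⁻¹
Geostrophic balance rearranged: |∂P/∂n| = f ρ V_g
|∂P/∂n| = 1.07×10⁻⁴ × 1.23 × 53.0 = 6.95×10⁻³ Pa/m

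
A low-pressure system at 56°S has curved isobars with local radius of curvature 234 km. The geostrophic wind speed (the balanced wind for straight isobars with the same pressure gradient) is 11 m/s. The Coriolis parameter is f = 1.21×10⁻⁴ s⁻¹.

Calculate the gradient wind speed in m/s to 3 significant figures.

Around a low, centrifugal force acts outward with Coriolis, so pressure-gradient force balances both:
(1/ρ)|∂P/∂n| = fV + V²/R  →  V² + fR·V − fR·V_g = 0
With fR = 1.21×10⁻⁴ × 234×10³ m = 28.3 m/s:
V = [−fR + √((fR)² + 4 fR V_g)]/2 = [−28.3 + √(28.3² + 4×28.3×11)]/2 = 8.47 m/s
Subgeostrophic (V < V_g = 11 m/s), as expected around a low.

8.47 m/s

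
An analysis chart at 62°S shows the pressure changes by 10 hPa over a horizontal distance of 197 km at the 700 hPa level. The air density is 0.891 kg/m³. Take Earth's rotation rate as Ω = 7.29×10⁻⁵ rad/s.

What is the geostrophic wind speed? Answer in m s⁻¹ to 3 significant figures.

Coriolis parameter at 62°S:
f = 2Ω sin φ = 2 × 7.29×10⁻⁵ × sin 62° = 1.29×10⁻⁴ s⁻¹
Pressure gradient: |∂P/∂n| = 1000 Pa / 197000 m = 5.08×10⁻³ Pa/m
Geostrophic balance (pressure-gradient force = Coriolis force):
V_g = (1/(fρ)) |∂P/∂n| = 5.08×10⁻³ / (1.29×10⁻⁴ × 0.891) = 44.3 m/s

44.3 m s⁻¹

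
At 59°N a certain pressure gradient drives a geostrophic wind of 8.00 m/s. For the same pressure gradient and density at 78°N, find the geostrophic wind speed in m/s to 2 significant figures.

With the same pressure gradient and density, V_g ∝ 1/f ∝ 1/sin φ.
V₂ = V₁ · sin φ₁ / sin φ₂ = 8.00 × sin 59° / sin 78°
V₂ = 8.00 × 0.8572/0.9781 = 7.0 m/s

7.0 m/s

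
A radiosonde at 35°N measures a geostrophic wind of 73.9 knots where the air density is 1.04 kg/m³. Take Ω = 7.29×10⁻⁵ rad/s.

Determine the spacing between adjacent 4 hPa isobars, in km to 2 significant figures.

Coriolis parameter at 35°N:
f = 2Ω sin φ = 2 × 7.29×10⁻⁵ × sin 35° = 8.36×10⁻⁵ s⁻¹
Wind speed in SI: 73.9 knots = 38.0 m/s
Geostrophic balance rearranged: |∂P/∂n| = f ρ V_g
|∂P/∂n| = 8.36×10⁻⁵ × 1.04 × 38.0 = 3.31×10⁻³ Pa/m
Isobar spacing: Δn = ΔP/|∂P/∂n| = 400 Pa / 3.31×10⁻³ Pa/m = 120975 m ≈ 120 km

120 km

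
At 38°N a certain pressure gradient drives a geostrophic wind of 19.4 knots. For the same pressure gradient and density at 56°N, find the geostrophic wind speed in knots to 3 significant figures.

With the same pressure gradient and density, V_g ∝ 1/f ∝ 1/sin φ.
V₂ = V₁ · sin φ₁ / sin φ₂ = 19.4 × sin 38° / sin 56°
V₂ = 19.4 × 0.6157/0.8290 = 14.4 knots

14.4 knots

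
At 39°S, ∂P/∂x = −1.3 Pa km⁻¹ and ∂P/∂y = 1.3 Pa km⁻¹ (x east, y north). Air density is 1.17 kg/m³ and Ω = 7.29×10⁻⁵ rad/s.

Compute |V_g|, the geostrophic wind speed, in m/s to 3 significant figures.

17.1 m/s

Coriolis parameter at 39°S:
f = 2Ω sin φ = 2 × 7.29×10⁻⁵ × sin 39° = 9.18×10⁻⁵ s⁻¹
In the Southern Hemisphere f is negative: f = −9.18×10⁻⁵ s⁻¹.
Component geostrophic relations (x east, y north):
u_g = −(1/(fρ)) ∂P/∂y,  v_g = (1/(fρ)) ∂P/∂x
u_g = −(1.3×10⁻³)/(−9.18×10⁻⁵ × 1.17) = 12.1 m/s;  v_g = (−1.3×10⁻³)/(−9.18×10⁻⁵ × 1.17) = 12.1 m/s
|V_g| = √(u_g² + v_g²) = 17.1 m/s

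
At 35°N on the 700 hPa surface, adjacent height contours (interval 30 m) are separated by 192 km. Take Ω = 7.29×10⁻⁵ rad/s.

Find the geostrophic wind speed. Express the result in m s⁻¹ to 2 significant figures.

18 m s⁻¹

Coriolis parameter at 35°N:
f = 2Ω sin φ = 2 × 7.29×10⁻⁵ × sin 35° = 8.36×10⁻⁵ s⁻¹
Height gradient: |∂Z/∂n| = 30 m / 192000 m = 1.56×10⁻⁴
On a pressure surface, geostrophic balance gives V_g = (g/f)|∂Z/∂n|:
V_g = 9.81 × 1.56×10⁻⁴ / 8.36×10⁻⁵ = 18.3 m/s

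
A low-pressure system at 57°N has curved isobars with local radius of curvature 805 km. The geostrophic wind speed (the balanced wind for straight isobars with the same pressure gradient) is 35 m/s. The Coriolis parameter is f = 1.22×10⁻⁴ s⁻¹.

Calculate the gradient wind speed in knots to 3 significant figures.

Around a low, centrifugal force acts outward with Coriolis, so pressure-gradient force balances both:
(1/ρ)|∂P/∂n| = fV + V²/R  →  V² + fR·V − fR·V_g = 0
With fR = 1.22×10⁻⁴ × 805×10³ m = 98.2 m/s:
V = [−fR + √((fR)² + 4 fR V_g)]/2 = [−98.2 + √(98.2² + 4×98.2×35)]/2 = 27.4 m/s
Subgeostrophic (V < V_g = 35 m/s), as expected around a low.
Converting: 27.4 m/s × 1.944 = 53.2 knots

53.2 knots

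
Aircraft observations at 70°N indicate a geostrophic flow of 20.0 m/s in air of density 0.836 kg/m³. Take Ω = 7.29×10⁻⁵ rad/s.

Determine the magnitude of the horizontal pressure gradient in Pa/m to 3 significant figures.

Coriolis parameter at 70°N:
f = 2Ω sin φ = 2 × 7.29×10⁻⁵ × sin 70° = 1.37×10⁻⁴ s⁻¹
Geostrophic balance rearranged: |∂P/∂n| = f ρ V_g
|∂P/∂n| = 1.37×10⁻⁴ × 0.836 × 20.0 = 2.29×10⁻³ Pa/m

2.29×10⁻³ Pa/m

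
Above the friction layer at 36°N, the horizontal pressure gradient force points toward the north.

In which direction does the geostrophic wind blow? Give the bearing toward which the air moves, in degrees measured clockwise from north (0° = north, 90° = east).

The pressure-gradient force points toward the north (bearing 000°).
Geostrophic balance: in the Northern Hemisphere the Coriolis force deflects motion to the right, so the geostrophic wind blows 90° to the right of the pressure-gradient force (low pressure on the left).
Rotating 000° by 90° clockwise gives 090° — the wind blows toward the east.

090°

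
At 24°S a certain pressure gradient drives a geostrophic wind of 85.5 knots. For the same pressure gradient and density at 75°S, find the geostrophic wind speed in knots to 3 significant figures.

With the same pressure gradient and density, V_g ∝ 1/f ∝ 1/sin φ.
V₂ = V₁ · sin φ₁ / sin φ₂ = 85.5 × sin 24° / sin 75°
V₂ = 85.5 × 0.4067/0.9659 = 36.0 knots

36.0 knots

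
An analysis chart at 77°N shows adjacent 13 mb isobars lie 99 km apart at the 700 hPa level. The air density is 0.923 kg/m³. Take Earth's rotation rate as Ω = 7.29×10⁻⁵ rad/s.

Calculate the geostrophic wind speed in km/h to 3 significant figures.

Coriolis parameter at 77°N:
f = 2Ω sin φ = 2 × 7.29×10⁻⁵ × sin 77° = 1.42×10⁻⁴ s⁻¹
Pressure gradient: |∂P/∂n| = 1300 Pa / 99000 m = 1.31×10⁻² Pa/m
Geostrophic balance (pressure-gradient force = Coriolis force):
V_g = (1/(fρ)) |∂P/∂n| = 1.31×10⁻² / (1.42×10⁻⁴ × 0.923) = 100 m/s
Converting: 100 m/s × 3.6 = 361 km/h

361 km/h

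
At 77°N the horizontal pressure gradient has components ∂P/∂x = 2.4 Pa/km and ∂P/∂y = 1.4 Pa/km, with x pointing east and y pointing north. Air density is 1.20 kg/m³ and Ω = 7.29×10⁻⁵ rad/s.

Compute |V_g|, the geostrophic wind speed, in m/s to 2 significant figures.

16 m/s

Coriolis parameter at 77°N:
f = 2Ω sin φ = 2 × 7.29×10⁻⁵ × sin 77° = 1.42×10⁻⁴ s⁻¹
Component geostrophic relations (x east, y north):
u_g = −(1/(fρ)) ∂P/∂y,  v_g = (1/(fρ)) ∂P/∂x
u_g = −(1.4×10⁻³)/(1.42×10⁻⁴ × 1.20) = −8.21 m/s;  v_g = (2.4×10⁻³)/(1.42×10⁻⁴ × 1.20) = 14.1 m/s
|V_g| = √(u_g² + v_g²) = 16.3 m/s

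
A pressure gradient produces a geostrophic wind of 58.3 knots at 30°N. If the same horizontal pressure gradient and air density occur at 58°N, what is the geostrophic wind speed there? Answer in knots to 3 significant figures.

With the same pressure gradient and density, V_g ∝ 1/f ∝ 1/sin φ.
V₂ = V₁ · sin φ₁ / sin φ₂ = 58.3 × sin 30° / sin 58°
V₂ = 58.3 × 0.5000/0.8480 = 34.4 knots

34.4 knots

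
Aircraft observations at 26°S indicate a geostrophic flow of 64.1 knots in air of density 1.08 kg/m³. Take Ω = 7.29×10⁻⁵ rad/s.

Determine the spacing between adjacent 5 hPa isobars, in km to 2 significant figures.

Coriolis parameter at 26°S:
f = 2Ω sin φ = 2 × 7.29×10⁻⁵ × sin 26° = 6.39×10⁻⁵ s⁻¹
Wind speed in SI: 64.1 knots = 33.0 m/s
Geostrophic balance rearranged: |∂P/∂n| = f ρ V_g
|∂P/∂n| = 6.39×10⁻⁵ × 1.08 × 33.0 = 2.28×10⁻³ Pa/m
Isobar spacing: Δn = ΔP/|∂P/∂n| = 500 Pa / 2.28×10⁻³ Pa/m = 219660 m ≈ 220 km

220 km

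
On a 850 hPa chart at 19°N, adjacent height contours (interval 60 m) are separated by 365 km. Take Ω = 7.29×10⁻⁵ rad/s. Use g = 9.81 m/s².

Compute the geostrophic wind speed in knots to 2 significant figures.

66 knots

Coriolis parameter at 19°N:
f = 2Ω sin φ = 2 × 7.29×10⁻⁵ × sin 19° = 4.75×10⁻⁵ s⁻¹
Height gradient: |∂Z/∂n| = 60 m / 365000 m = 1.64×10⁻⁴
On a pressure surface, geostrophic balance gives V_g = (g/f)|∂Z/∂n|:
V_g = 9.81 × 1.64×10⁻⁴ / 4.75×10⁻⁵ = 34.0 m/s
Converting: 34.0 m/s × 1.944 = 66 knots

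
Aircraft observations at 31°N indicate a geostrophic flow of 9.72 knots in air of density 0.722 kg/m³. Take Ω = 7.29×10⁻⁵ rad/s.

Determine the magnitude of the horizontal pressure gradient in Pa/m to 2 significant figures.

Coriolis parameter at 31°N:
f = 2Ω sin φ = 2 × 7.29×10⁻⁵ × sin 31° = 7.51×10⁻⁵ s⁻¹
Wind speed in SI: 9.72 knots = 5.00 m/s
Geostrophic balance rearranged: |∂P/∂n| = f ρ V_g
|∂P/∂n| = 7.51×10⁻⁵ × 0.722 × 5.00 = 2.71×10⁻⁴ Pa/m

2.7×10⁻⁴ Pa/m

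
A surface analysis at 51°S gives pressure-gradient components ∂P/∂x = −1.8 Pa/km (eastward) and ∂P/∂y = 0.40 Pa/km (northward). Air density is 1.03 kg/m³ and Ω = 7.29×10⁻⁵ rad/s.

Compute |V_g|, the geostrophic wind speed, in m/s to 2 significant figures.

16 m/s

Coriolis parameter at 51°S:
f = 2Ω sin φ = 2 × 7.29×10⁻⁵ × sin 51° = 1.13×10⁻⁴ s⁻¹
In the Southern Hemisphere f is negative: f = −1.13×10⁻⁴ s⁻¹.
Component geostrophic relations (x east, y north):
u_g = −(1/(fρ)) ∂P/∂y,  v_g = (1/(fρ)) ∂P/∂x
u_g = −(0.40×10⁻³)/(−1.13×10⁻⁴ × 1.03) = 3.43 m/s;  v_g = (−1.8×10⁻³)/(−1.13×10⁻⁴ × 1.03) = 15.4 m/s
|V_g| = √(u_g² + v_g²) = 15.8 m/s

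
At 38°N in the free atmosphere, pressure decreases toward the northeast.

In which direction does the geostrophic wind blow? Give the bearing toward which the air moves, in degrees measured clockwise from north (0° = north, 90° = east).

The pressure-gradient force points toward the northeast (bearing 045°).
Geostrophic balance: in the Northern Hemisphere the Coriolis force deflects motion to the right, so the geostrophic wind blows 90° to the right of the pressure-gradient force (low pressure on the left).
Rotating 045° by 90° clockwise gives 135° — the wind blows toward the southeast.

135°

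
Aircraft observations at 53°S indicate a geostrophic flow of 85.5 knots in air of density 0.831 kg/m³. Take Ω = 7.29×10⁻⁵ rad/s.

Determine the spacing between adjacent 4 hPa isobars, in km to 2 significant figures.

94 km

Coriolis parameter at 53°S:
f = 2Ω sin φ = 2 × 7.29×10⁻⁵ × sin 53° = 1.16×10⁻⁴ s⁻¹
Wind speed in SI: 85.5 knots = 44.0 m/s
Geostrophic balance rearranged: |∂P/∂n| = f ρ V_g
|∂P/∂n| = 1.16×10⁻⁴ × 0.831 × 44.0 = 4.26×10⁻³ Pa/m
Isobar spacing: Δn = ΔP/|∂P/∂n| = 400 Pa / 4.26×10⁻³ Pa/m = 93983 m ≈ 94 km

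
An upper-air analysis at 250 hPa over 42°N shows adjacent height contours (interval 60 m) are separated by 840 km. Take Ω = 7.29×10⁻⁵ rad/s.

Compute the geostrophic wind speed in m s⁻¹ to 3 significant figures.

Coriolis parameter at 42°N:
f = 2Ω sin φ = 2 × 7.29×10⁻⁵ × sin 42° = 9.76×10⁻⁵ s⁻¹
Height gradient: |∂Z/∂n| = 60 m / 840000 m = 7.14×10⁻⁵
On a pressure surface, geostrophic balance gives V_g = (g/f)|∂Z/∂n|:
V_g = 9.81 × 7.14×10⁻⁵ / 9.76×10⁻⁵ = 7.18 m/s

7.18 m s⁻¹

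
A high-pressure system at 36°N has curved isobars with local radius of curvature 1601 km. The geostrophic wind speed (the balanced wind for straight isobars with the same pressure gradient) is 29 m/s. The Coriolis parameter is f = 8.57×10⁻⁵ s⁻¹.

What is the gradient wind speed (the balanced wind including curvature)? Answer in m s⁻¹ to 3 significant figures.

41.6 m s⁻¹

Around a high, pressure-gradient force acts outward with centrifugal, so Coriolis balances both:
fV = (1/ρ)|∂P/∂n| + V²/R  →  V² − fR·V + fR·V_g = 0
With fR = 8.57×10⁻⁵ × 1601×10³ m = 137 m/s:
V = [fR − √((fR)² − 4 fR V_g)]/2 = [137 − √(137² − 4×137×29)]/2 = 41.6 m/s
Supergeostrophic (V > V_g = 29 m/s), as expected around a high.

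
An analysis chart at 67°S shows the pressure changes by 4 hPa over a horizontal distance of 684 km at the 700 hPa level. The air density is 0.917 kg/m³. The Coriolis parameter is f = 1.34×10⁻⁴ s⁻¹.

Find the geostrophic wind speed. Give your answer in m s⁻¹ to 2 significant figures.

4.8 m s⁻¹

Pressure gradient: |∂P/∂n| = 400 Pa / 684000 m = 5.85×10⁻⁴ Pa/m
Geostrophic balance (pressure-gradient force = Coriolis force):
V_g = (1/(fρ)) |∂P/∂n| = 5.85×10⁻⁴ / (1.34×10⁻⁴ × 0.917) = 4.76 m/s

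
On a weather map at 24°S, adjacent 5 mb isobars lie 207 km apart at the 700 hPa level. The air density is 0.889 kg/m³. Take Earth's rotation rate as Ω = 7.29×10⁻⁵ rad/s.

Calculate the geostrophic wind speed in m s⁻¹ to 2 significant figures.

46 m s⁻¹

Coriolis parameter at 24°S:
f = 2Ω sin φ = 2 × 7.29×10⁻⁵ × sin 24° = 5.93×10⁻⁵ s⁻¹
Pressure gradient: |∂P/∂n| = 500 Pa / 207000 m = 2.42×10⁻³ Pa/m
Geostrophic balance (pressure-gradient force = Coriolis force):
V_g = (1/(fρ)) |∂P/∂n| = 2.42×10⁻³ / (5.93×10⁻⁵ × 0.889) = 45.8 m/s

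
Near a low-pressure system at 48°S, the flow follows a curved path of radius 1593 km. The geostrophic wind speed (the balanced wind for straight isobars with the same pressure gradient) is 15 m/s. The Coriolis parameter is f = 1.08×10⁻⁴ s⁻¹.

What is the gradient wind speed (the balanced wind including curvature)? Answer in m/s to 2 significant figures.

14 m/s

Around a low, centrifugal force acts outward with Coriolis, so pressure-gradient force balances both:
(1/ρ)|∂P/∂n| = fV + V²/R  →  V² + fR·V − fR·V_g = 0
With fR = 1.08×10⁻⁴ × 1593×10³ m = 172 m/s:
V = [−fR + √((fR)² + 4 fR V_g)]/2 = [−172 + √(172² + 4×172×15)]/2 = 13.9 m/s
Subgeostrophic (V < V_g = 15 m/s), as expected around a low.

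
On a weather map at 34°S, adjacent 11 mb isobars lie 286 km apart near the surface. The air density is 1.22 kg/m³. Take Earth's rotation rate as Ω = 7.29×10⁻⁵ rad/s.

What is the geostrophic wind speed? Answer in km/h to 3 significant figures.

139 km/h

Coriolis parameter at 34°S:
f = 2Ω sin φ = 2 × 7.29×10⁻⁵ × sin 34° = 8.15×10⁻⁵ s⁻¹
Pressure gradient: |∂P/∂n| = 1100 Pa / 286000 m = 3.85×10⁻³ Pa/m
Geostrophic balance (pressure-gradient force = Coriolis force):
V_g = (1/(fρ)) |∂P/∂n| = 3.85×10⁻³ / (8.15×10⁻⁵ × 1.22) = 38.7 m/s
Converting: 38.7 m/s × 3.6 = 139 km/h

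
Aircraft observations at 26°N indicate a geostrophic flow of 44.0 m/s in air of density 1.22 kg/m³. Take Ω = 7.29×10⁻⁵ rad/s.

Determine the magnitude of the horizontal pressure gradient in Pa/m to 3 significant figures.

3.43×10⁻³ Pa/m

Coriolis parameter at 26°N:
f = 2Ω sin φ = 2 × 7.29×10⁻⁵ × sin 26° = 6.39×10⁻⁵ s⁻¹
Geostrophic balance rearranged: |∂P/∂n| = f ρ V_g
|∂P/∂n| = 6.39×10⁻⁵ × 1.22 × 44.0 = 3.43×10⁻³ Pa/m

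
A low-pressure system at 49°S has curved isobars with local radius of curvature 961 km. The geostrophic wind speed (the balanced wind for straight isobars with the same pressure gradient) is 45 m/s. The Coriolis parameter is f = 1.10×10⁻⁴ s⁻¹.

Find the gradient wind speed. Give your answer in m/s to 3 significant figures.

Around a low, centrifugal force acts outward with Coriolis, so pressure-gradient force balances both:
(1/ρ)|∂P/∂n| = fV + V²/R  →  V² + fR·V − fR·V_g = 0
With fR = 1.10×10⁻⁴ × 961×10³ m = 106 m/s:
V = [−fR + √((fR)² + 4 fR V_g)]/2 = [−106 + √(106² + 4×106×45)]/2 = 34 m/s
Subgeostrophic (V < V_g = 45 m/s), as expected around a low.

34.0 m/s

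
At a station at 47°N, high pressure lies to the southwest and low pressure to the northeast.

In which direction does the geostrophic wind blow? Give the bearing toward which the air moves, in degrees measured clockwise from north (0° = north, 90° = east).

135°

The pressure-gradient force points toward the northeast (bearing 045°).
Geostrophic balance: in the Northern Hemisphere the Coriolis force deflects motion to the right, so the geostrophic wind blows 90° to the right of the pressure-gradient force (low pressure on the left).
Rotating 045° by 90° clockwise gives 135° — the wind blows toward the southeast.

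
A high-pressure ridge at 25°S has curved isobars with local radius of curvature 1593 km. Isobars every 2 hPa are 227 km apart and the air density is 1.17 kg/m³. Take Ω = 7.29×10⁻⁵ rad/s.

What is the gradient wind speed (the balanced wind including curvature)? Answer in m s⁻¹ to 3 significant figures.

Coriolis parameter at 25°S:
f = 2Ω sin φ = 2 × 7.29×10⁻⁵ × sin 25° = 6.16×10⁻⁵ s⁻¹
Pressure gradient: |∂P/∂n| = 200 Pa / 227000 m = 8.81×10⁻⁴ Pa/m
Geostrophic speed: V_g = |∂P/∂n|/(fρ) = 8.81×10⁻⁴/(6.16×10⁻⁵ × 1.17) = 12.2 m/s
Around a high, pressure-gradient force acts outward with centrifugal, so Coriolis balances both:
fV = (1/ρ)|∂P/∂n| + V²/R  →  V² − fR·V + fR·V_g = 0
With fR = 6.16×10⁻⁵ × 1593×10³ m = 98.2 m/s:
V = [fR − √((fR)² − 4 fR V_g)]/2 = [98.2 − √(98.2² − 4×98.2×12.2)]/2 = 14.3 m/s
Supergeostrophic (V > V_g = 12.2 m/s), as expected around a high.

14.3 m s⁻¹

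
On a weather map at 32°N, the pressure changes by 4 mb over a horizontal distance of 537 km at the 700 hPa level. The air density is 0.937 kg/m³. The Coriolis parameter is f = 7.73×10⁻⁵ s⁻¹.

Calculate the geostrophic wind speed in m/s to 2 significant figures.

Pressure gradient: |∂P/∂n| = 400 Pa / 537000 m = 7.45×10⁻⁴ Pa/m
Geostrophic balance (pressure-gradient force = Coriolis force):
V_g = (1/(fρ)) |∂P/∂n| = 7.45×10⁻⁴ / (7.73×10⁻⁵ × 0.937) = 10.3 m/s

10 m/s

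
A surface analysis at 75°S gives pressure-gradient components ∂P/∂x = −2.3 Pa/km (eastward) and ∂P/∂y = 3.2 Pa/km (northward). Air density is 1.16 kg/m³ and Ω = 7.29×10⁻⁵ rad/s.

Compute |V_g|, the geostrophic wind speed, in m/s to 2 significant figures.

Coriolis parameter at 75°S:
f = 2Ω sin φ = 2 × 7.29×10⁻⁵ × sin 75° = 1.41×10⁻⁴ s⁻¹
In the Southern Hemisphere f is negative: f = −1.41×10⁻⁴ s⁻¹.
Component geostrophic relations (x east, y north):
u_g = −(1/(fρ)) ∂P/∂y,  v_g = (1/(fρ)) ∂P/∂x
u_g = −(3.2×10⁻³)/(−1.41×10⁻⁴ × 1.16) = 19.6 m/s;  v_g = (−2.3×10⁻³)/(−1.41×10⁻⁴ × 1.16) = 14.1 m/s
|V_g| = √(u_g² + v_g²) = 24.1 m/s

24 m/s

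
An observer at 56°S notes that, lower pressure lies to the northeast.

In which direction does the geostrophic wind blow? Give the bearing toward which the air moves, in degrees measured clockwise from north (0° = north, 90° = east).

315°

The pressure-gradient force points toward the northeast (bearing 045°).
Geostrophic balance: in the Southern Hemisphere the Coriolis force deflects motion to the left, so the geostrophic wind blows 90° to the left of the pressure-gradient force (low pressure on the right).
Rotating 045° by 90° counterclockwise gives 315° — the wind blows toward the northwest.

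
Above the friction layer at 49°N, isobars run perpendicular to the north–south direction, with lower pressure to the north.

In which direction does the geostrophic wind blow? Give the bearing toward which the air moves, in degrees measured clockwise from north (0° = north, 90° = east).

The pressure-gradient force points toward the north (bearing 000°).
Geostrophic balance: in the Northern Hemisphere the Coriolis force deflects motion to the right, so the geostrophic wind blows 90° to the right of the pressure-gradient force (low pressure on the left).
Rotating 000° by 90° clockwise gives 090° — the wind blows toward the east.

090°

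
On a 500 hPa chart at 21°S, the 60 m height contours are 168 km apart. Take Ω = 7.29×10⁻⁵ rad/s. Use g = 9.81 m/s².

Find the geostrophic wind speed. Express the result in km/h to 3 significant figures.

Coriolis parameter at 21°S:
f = 2Ω sin φ = 2 × 7.29×10⁻⁵ × sin 21° = 5.23×10⁻⁵ s⁻¹
Height gradient: |∂Z/∂n| = 60 m / 168000 m = 3.57×10⁻⁴
On a pressure surface, geostrophic balance gives V_g = (g/f)|∂Z/∂n|:
V_g = 9.81 × 3.57×10⁻⁴ / 5.23×10⁻⁵ = 67.1 m/s
Converting: 67.1 m/s × 3.6 = 241 km/h

241 km/h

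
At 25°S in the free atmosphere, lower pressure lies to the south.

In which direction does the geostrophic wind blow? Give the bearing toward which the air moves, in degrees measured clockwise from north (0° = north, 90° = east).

090°

The pressure-gradient force points toward the south (bearing 180°).
Geostrophic balance: in the Southern Hemisphere the Coriolis force deflects motion to the left, so the geostrophic wind blows 90° to the left of the pressure-gradient force (low pressure on the right).
Rotating 180° by 90° counterclockwise gives 090° — the wind blows toward the east.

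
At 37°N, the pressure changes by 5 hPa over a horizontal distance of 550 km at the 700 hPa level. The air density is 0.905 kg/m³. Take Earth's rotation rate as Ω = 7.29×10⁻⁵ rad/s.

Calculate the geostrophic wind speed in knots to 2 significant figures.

22 knots

Coriolis parameter at 37°N:
f = 2Ω sin φ = 2 × 7.29×10⁻⁵ × sin 37° = 8.77×10⁻⁵ s⁻¹
Pressure gradient: |∂P/∂n| = 500 Pa / 550000 m = 9.09×10⁻⁴ Pa/m
Geostrophic balance (pressure-gradient force = Coriolis force):
V_g = (1/(fρ)) |∂P/∂n| = 9.09×10⁻⁴ / (8.77×10⁻⁵ × 0.905) = 11.4 m/s
Converting: 11.4 m/s × 1.944 = 22 knots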